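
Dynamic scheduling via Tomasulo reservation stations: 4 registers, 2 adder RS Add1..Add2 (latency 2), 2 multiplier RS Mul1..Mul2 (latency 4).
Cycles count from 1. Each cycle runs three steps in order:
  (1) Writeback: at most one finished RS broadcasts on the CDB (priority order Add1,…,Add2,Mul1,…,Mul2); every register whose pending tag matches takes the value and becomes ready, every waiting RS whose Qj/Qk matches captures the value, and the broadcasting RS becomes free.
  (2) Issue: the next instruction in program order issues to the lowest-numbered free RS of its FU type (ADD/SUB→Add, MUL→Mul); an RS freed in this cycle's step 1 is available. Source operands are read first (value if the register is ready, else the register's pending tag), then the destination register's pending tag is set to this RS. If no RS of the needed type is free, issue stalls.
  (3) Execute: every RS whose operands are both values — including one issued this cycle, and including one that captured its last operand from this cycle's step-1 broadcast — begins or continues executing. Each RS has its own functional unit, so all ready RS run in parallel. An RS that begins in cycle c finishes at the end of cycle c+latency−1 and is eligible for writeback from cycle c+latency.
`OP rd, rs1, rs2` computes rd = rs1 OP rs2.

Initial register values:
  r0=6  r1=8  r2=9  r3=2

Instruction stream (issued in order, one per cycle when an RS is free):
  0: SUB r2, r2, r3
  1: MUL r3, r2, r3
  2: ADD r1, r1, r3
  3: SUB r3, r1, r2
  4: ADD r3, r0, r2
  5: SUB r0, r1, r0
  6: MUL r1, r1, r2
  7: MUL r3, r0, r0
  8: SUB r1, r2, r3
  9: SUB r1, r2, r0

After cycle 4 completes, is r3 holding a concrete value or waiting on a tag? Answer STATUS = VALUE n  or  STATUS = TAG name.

c1: issue SUB r2<-Add1 | r0:6,r1:8,r2:Add1,r3:2
c2: issue MUL r3<-Mul1 | r0:6,r1:8,r2:Add1,r3:Mul1
c3: CDB Add1=7; issue ADD r1<-Add1 | r0:6,r1:Add1,r2:7,r3:Mul1
c4: issue SUB r3<-Add2 | r0:6,r1:Add1,r2:7,r3:Add2

STATUS = TAG Add2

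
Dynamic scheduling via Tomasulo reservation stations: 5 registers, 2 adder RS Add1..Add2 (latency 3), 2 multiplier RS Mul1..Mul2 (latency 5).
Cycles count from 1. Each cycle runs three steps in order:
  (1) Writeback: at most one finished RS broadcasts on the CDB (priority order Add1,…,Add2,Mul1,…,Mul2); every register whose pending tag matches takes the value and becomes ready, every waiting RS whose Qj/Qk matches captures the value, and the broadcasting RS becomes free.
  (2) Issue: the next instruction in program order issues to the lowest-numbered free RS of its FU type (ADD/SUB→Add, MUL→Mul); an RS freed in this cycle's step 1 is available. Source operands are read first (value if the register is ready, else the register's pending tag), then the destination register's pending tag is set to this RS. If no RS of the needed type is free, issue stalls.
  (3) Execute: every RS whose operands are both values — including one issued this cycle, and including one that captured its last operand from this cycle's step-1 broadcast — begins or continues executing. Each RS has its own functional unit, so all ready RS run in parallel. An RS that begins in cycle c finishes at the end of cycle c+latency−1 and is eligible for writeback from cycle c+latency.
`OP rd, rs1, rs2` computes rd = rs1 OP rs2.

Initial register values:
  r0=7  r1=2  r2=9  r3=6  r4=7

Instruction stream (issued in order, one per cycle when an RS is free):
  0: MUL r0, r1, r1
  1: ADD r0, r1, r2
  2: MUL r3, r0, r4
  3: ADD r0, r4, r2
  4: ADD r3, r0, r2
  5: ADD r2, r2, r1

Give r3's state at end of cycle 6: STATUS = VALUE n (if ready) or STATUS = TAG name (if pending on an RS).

c1: issue MUL r0<-Mul1 | r0:Mul1,r1:2,r2:9,r3:6,r4:7
c2: issue ADD r0<-Add1 | r0:Add1,r1:2,r2:9,r3:6,r4:7
c3: issue MUL r3<-Mul2 | r0:Add1,r1:2,r2:9,r3:Mul2,r4:7
c4: issue ADD r0<-Add2 | r0:Add2,r1:2,r2:9,r3:Mul2,r4:7
c5: CDB Add1=11; issue ADD r3<-Add1 | r0:Add2,r1:2,r2:9,r3:Add1,r4:7
c6: CDB Mul1=4; stall | r0:Add2,r1:2,r2:9,r3:Add1,r4:7

STATUS = TAG Add1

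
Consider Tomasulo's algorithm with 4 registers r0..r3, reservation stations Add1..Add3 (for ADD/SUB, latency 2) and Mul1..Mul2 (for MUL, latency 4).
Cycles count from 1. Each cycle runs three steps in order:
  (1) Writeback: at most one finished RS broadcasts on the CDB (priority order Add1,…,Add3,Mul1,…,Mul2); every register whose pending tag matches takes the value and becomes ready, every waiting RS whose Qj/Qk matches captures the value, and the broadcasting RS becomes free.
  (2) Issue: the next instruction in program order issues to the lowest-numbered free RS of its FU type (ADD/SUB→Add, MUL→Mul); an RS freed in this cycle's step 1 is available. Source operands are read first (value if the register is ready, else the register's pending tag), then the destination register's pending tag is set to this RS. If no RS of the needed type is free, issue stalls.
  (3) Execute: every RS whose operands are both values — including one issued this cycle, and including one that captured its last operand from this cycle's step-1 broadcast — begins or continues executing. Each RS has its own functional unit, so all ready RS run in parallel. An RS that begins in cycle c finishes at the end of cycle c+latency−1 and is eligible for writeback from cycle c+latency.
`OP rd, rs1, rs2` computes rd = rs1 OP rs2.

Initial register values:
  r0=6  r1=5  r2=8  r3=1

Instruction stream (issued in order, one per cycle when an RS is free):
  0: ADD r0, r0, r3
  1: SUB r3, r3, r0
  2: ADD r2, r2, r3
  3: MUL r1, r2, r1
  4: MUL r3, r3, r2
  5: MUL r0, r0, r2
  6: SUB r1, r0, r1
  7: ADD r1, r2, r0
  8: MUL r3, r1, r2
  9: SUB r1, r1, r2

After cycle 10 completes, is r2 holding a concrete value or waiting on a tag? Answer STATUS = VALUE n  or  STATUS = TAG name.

  c1: issue ADD r0<-Add1  regs: r0:Add1,r1:5,r2:8,r3:1
  c2: issue SUB r3<-Add2  regs: r0:Add1,r1:5,r2:8,r3:Add2
  c3: CDB Add1=7; issue ADD r2<-Add1  regs: r0:7,r1:5,r2:Add1,r3:Add2
  c4: issue MUL r1<-Mul1  regs: r0:7,r1:Mul1,r2:Add1,r3:Add2
  c5: CDB Add2=-6; issue MUL r3<-Mul2  regs: r0:7,r1:Mul1,r2:Add1,r3:Mul2
  c6: stall  regs: r0:7,r1:Mul1,r2:Add1,r3:Mul2
  c7: CDB Add1=2; stall  regs: r0:7,r1:Mul1,r2:2,r3:Mul2
  c8: stall  regs: r0:7,r1:Mul1,r2:2,r3:Mul2
  c9: stall  regs: r0:7,r1:Mul1,r2:2,r3:Mul2
  c10: stall  regs: r0:7,r1:Mul1,r2:2,r3:Mul2

STATUS = VALUE 2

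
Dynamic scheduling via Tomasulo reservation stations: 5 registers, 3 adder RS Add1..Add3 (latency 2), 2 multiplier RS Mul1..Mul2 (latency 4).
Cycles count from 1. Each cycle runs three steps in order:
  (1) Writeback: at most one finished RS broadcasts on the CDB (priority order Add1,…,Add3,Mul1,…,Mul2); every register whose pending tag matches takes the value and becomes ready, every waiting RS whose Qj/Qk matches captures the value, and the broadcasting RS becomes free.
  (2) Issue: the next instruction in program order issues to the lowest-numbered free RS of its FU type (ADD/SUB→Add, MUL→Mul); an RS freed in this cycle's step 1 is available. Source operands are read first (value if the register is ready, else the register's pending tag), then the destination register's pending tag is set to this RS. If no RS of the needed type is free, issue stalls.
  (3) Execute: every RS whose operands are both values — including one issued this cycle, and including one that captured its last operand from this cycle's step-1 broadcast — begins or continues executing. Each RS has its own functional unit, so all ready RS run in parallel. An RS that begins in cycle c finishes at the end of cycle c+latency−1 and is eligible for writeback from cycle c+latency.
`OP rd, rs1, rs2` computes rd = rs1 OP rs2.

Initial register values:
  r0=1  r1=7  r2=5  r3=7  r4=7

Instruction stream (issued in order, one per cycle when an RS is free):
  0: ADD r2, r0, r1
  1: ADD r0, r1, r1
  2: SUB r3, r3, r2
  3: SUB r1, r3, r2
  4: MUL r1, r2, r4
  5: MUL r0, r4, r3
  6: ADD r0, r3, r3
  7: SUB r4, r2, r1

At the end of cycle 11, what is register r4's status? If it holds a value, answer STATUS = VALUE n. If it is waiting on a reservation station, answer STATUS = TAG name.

STATUS = TAG Add2

cycle 1: issue ADD r2<-Add1 // r0:1,r1:7,r2:Add1,r3:7,r4:7
cycle 2: issue ADD r0<-Add2 // r0:Add2,r1:7,r2:Add1,r3:7,r4:7
cycle 3: CDB Add1=8; issue SUB r3<-Add1 // r0:Add2,r1:7,r2:8,r3:Add1,r4:7
cycle 4: CDB Add2=14; issue SUB r1<-Add2 // r0:14,r1:Add2,r2:8,r3:Add1,r4:7
cycle 5: CDB Add1=-1; issue MUL r1<-Mul1 // r0:14,r1:Mul1,r2:8,r3:-1,r4:7
cycle 6: issue MUL r0<-Mul2 // r0:Mul2,r1:Mul1,r2:8,r3:-1,r4:7
cycle 7: CDB Add2=-9; issue ADD r0<-Add1 // r0:Add1,r1:Mul1,r2:8,r3:-1,r4:7
cycle 8: issue SUB r4<-Add2 // r0:Add1,r1:Mul1,r2:8,r3:-1,r4:Add2
cycle 9: CDB Add1=-2 // r0:-2,r1:Mul1,r2:8,r3:-1,r4:Add2
cycle 10: CDB Mul1=56 // r0:-2,r1:56,r2:8,r3:-1,r4:Add2
cycle 11: CDB Mul2=-7 // r0:-2,r1:56,r2:8,r3:-1,r4:Add2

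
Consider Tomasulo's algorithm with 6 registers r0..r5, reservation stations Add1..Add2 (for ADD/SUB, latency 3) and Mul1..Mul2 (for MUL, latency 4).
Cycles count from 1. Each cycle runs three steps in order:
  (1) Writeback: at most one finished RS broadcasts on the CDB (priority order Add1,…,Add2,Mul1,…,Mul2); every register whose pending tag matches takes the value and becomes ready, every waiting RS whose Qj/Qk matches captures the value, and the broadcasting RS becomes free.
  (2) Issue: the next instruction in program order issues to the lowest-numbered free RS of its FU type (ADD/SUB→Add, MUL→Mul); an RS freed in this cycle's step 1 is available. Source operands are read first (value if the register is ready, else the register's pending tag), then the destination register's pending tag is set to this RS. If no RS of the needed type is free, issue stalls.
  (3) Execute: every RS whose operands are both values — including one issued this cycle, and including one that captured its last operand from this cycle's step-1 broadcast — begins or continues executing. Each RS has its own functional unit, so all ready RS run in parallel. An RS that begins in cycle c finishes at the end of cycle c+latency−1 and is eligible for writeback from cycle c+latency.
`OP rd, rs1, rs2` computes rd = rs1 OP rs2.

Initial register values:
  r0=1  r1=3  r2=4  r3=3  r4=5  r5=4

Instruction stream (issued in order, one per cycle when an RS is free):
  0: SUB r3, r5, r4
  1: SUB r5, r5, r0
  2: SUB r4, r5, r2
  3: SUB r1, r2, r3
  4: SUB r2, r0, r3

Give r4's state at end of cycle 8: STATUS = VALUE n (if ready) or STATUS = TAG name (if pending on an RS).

c1: issue SUB r3<-Add1 | r0:1,r1:3,r2:4,r3:Add1,r4:5,r5:4
c2: issue SUB r5<-Add2 | r0:1,r1:3,r2:4,r3:Add1,r4:5,r5:Add2
c3: stall | r0:1,r1:3,r2:4,r3:Add1,r4:5,r5:Add2
c4: CDB Add1=-1; issue SUB r4<-Add1 | r0:1,r1:3,r2:4,r3:-1,r4:Add1,r5:Add2
c5: CDB Add2=3; issue SUB r1<-Add2 | r0:1,r1:Add2,r2:4,r3:-1,r4:Add1,r5:3
c6: stall | r0:1,r1:Add2,r2:4,r3:-1,r4:Add1,r5:3
c7: stall | r0:1,r1:Add2,r2:4,r3:-1,r4:Add1,r5:3
c8: CDB Add1=-1; issue SUB r2<-Add1 | r0:1,r1:Add2,r2:Add1,r3:-1,r4:-1,r5:3

STATUS = VALUE -1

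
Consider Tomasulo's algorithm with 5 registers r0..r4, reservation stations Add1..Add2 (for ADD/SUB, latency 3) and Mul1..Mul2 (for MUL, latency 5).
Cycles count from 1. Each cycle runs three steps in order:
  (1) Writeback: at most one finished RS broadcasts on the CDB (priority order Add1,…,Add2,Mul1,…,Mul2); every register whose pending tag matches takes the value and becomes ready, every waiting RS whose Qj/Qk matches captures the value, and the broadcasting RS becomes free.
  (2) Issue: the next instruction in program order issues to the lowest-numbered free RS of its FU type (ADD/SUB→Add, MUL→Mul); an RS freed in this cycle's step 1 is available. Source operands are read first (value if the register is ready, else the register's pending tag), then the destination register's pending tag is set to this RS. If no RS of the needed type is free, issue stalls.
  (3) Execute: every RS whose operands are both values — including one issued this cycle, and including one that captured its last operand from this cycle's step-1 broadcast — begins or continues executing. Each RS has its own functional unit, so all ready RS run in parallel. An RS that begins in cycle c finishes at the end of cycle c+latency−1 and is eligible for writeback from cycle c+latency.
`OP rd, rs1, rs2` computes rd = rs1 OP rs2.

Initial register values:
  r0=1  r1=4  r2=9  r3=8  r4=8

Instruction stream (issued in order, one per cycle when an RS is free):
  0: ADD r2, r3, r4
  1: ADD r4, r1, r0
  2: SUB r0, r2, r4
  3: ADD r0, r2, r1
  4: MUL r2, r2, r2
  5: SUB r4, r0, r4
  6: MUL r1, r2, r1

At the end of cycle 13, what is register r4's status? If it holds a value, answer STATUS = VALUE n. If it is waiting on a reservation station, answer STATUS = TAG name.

cycle 1: issue ADD r2<-Add1 // r0:1,r1:4,r2:Add1,r3:8,r4:8
cycle 2: issue ADD r4<-Add2 // r0:1,r1:4,r2:Add1,r3:8,r4:Add2
cycle 3: stall // r0:1,r1:4,r2:Add1,r3:8,r4:Add2
cycle 4: CDB Add1=16; issue SUB r0<-Add1 // r0:Add1,r1:4,r2:16,r3:8,r4:Add2
cycle 5: CDB Add2=5; issue ADD r0<-Add2 // r0:Add2,r1:4,r2:16,r3:8,r4:5
cycle 6: issue MUL r2<-Mul1 // r0:Add2,r1:4,r2:Mul1,r3:8,r4:5
cycle 7: stall // r0:Add2,r1:4,r2:Mul1,r3:8,r4:5
cycle 8: CDB Add1=11; issue SUB r4<-Add1 // r0:Add2,r1:4,r2:Mul1,r3:8,r4:Add1
cycle 9: CDB Add2=20; issue MUL r1<-Mul2 // r0:20,r1:Mul2,r2:Mul1,r3:8,r4:Add1
cycle 10: - // r0:20,r1:Mul2,r2:Mul1,r3:8,r4:Add1
cycle 11: CDB Mul1=256 // r0:20,r1:Mul2,r2:256,r3:8,r4:Add1
cycle 12: CDB Add1=15 // r0:20,r1:Mul2,r2:256,r3:8,r4:15
cycle 13: - // r0:20,r1:Mul2,r2:256,r3:8,r4:15

STATUS = VALUE 15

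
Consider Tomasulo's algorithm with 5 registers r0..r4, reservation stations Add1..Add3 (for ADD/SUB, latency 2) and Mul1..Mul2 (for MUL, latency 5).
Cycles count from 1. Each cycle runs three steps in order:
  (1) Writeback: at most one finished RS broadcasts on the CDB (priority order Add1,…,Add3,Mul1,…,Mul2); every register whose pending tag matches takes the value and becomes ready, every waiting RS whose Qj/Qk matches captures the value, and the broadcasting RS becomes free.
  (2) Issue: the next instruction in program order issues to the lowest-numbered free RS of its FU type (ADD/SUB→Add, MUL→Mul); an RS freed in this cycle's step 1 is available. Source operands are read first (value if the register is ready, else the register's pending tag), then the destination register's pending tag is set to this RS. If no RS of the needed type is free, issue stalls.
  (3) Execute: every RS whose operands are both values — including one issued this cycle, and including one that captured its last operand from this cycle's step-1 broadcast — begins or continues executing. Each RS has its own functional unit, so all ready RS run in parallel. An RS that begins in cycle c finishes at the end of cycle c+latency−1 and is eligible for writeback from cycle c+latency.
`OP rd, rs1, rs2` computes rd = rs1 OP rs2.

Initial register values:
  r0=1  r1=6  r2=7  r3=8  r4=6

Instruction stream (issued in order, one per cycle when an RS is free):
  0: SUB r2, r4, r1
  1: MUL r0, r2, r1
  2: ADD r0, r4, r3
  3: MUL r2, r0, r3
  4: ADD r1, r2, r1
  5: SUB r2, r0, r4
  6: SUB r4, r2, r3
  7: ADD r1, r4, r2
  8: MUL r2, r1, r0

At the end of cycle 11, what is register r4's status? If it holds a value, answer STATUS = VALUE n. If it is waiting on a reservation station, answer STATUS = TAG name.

  c1: issue SUB r2<-Add1  regs: r0:1,r1:6,r2:Add1,r3:8,r4:6
  c2: issue MUL r0<-Mul1  regs: r0:Mul1,r1:6,r2:Add1,r3:8,r4:6
  c3: CDB Add1=0; issue ADD r0<-Add1  regs: r0:Add1,r1:6,r2:0,r3:8,r4:6
  c4: issue MUL r2<-Mul2  regs: r0:Add1,r1:6,r2:Mul2,r3:8,r4:6
  c5: CDB Add1=14; issue ADD r1<-Add1  regs: r0:14,r1:Add1,r2:Mul2,r3:8,r4:6
  c6: issue SUB r2<-Add2  regs: r0:14,r1:Add1,r2:Add2,r3:8,r4:6
  c7: issue SUB r4<-Add3  regs: r0:14,r1:Add1,r2:Add2,r3:8,r4:Add3
  c8: CDB Add2=8; issue ADD r1<-Add2  regs: r0:14,r1:Add2,r2:8,r3:8,r4:Add3
  c9: CDB Mul1=0; issue MUL r2<-Mul1  regs: r0:14,r1:Add2,r2:Mul1,r3:8,r4:Add3
  c10: CDB Add3=0  regs: r0:14,r1:Add2,r2:Mul1,r3:8,r4:0
  c11: CDB Mul2=112  regs: r0:14,r1:Add2,r2:Mul1,r3:8,r4:0

STATUS = VALUE 0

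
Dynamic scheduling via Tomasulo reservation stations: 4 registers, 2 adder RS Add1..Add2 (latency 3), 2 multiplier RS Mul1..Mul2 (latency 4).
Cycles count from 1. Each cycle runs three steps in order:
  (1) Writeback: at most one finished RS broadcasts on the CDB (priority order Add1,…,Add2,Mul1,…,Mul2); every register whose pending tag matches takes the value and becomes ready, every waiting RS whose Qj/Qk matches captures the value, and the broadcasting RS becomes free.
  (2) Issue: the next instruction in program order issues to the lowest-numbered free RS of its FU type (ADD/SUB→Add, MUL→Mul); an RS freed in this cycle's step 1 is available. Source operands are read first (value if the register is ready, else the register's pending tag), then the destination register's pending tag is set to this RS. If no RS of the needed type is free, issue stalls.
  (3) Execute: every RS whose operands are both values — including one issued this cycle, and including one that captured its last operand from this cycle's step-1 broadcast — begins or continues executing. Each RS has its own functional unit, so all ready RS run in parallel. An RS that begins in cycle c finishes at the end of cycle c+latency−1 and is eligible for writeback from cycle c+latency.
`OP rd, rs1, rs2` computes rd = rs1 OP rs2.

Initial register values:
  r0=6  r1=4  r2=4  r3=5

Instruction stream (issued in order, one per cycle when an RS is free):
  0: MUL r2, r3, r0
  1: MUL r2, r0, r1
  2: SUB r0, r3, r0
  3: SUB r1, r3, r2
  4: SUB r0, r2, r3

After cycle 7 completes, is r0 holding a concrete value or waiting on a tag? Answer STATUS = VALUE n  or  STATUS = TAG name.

c1: issue MUL r2<-Mul1 | r0:6,r1:4,r2:Mul1,r3:5
c2: issue MUL r2<-Mul2 | r0:6,r1:4,r2:Mul2,r3:5
c3: issue SUB r0<-Add1 | r0:Add1,r1:4,r2:Mul2,r3:5
c4: issue SUB r1<-Add2 | r0:Add1,r1:Add2,r2:Mul2,r3:5
c5: CDB Mul1=30; stall | r0:Add1,r1:Add2,r2:Mul2,r3:5
c6: CDB Add1=-1; issue SUB r0<-Add1 | r0:Add1,r1:Add2,r2:Mul2,r3:5
c7: CDB Mul2=24 | r0:Add1,r1:Add2,r2:24,r3:5

STATUS = TAG Add1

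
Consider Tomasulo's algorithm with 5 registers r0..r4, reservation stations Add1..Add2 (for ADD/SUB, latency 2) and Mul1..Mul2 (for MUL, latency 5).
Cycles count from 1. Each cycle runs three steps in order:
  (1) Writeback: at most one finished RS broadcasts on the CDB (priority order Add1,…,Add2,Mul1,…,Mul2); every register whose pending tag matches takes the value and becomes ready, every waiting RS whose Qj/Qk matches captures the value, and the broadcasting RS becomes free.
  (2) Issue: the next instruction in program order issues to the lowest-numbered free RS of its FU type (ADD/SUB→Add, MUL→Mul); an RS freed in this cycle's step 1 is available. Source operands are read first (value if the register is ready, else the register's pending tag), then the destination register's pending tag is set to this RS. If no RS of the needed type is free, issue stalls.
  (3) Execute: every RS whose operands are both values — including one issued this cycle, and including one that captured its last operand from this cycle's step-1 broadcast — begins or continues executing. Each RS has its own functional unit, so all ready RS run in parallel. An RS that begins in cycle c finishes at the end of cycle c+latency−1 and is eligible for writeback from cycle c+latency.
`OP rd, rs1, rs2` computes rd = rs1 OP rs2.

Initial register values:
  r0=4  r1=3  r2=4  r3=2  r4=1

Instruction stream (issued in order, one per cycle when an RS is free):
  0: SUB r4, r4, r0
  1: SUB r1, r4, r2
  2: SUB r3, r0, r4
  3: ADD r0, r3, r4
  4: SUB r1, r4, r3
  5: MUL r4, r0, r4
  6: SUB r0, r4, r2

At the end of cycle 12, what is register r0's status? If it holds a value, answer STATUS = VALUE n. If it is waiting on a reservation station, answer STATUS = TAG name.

c1: issue SUB r4<-Add1 | r0:4,r1:3,r2:4,r3:2,r4:Add1
c2: issue SUB r1<-Add2 | r0:4,r1:Add2,r2:4,r3:2,r4:Add1
c3: CDB Add1=-3; issue SUB r3<-Add1 | r0:4,r1:Add2,r2:4,r3:Add1,r4:-3
c4: stall | r0:4,r1:Add2,r2:4,r3:Add1,r4:-3
c5: CDB Add1=7; issue ADD r0<-Add1 | r0:Add1,r1:Add2,r2:4,r3:7,r4:-3
c6: CDB Add2=-7; issue SUB r1<-Add2 | r0:Add1,r1:Add2,r2:4,r3:7,r4:-3
c7: CDB Add1=4; issue MUL r4<-Mul1 | r0:4,r1:Add2,r2:4,r3:7,r4:Mul1
c8: CDB Add2=-10; issue SUB r0<-Add1 | r0:Add1,r1:-10,r2:4,r3:7,r4:Mul1
c9: - | r0:Add1,r1:-10,r2:4,r3:7,r4:Mul1
c10: - | r0:Add1,r1:-10,r2:4,r3:7,r4:Mul1
c11: - | r0:Add1,r1:-10,r2:4,r3:7,r4:Mul1
c12: CDB Mul1=-12 | r0:Add1,r1:-10,r2:4,r3:7,r4:-12

STATUS = TAG Add1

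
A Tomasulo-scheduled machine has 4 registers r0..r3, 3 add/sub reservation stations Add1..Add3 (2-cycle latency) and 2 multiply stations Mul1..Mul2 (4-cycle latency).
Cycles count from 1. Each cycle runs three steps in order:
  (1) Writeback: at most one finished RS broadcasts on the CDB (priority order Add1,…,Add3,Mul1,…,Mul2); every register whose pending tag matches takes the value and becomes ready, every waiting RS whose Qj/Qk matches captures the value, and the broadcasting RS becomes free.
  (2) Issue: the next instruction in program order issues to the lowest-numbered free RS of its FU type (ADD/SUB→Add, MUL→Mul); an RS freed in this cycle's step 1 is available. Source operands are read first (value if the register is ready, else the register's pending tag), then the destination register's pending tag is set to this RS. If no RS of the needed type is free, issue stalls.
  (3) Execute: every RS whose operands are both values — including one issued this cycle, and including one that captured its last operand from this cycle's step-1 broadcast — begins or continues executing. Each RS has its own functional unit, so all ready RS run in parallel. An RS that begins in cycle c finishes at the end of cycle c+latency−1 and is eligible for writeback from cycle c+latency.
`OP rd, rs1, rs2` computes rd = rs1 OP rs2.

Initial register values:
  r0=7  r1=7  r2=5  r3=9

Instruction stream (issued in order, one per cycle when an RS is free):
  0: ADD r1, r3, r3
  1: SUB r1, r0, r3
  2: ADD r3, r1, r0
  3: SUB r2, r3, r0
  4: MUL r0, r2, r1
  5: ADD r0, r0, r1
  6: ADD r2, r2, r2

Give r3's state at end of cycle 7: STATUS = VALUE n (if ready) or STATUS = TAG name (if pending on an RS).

STATUS = VALUE 5

cycle 1: issue ADD r1<-Add1 // r0:7,r1:Add1,r2:5,r3:9
cycle 2: issue SUB r1<-Add2 // r0:7,r1:Add2,r2:5,r3:9
cycle 3: CDB Add1=18; issue ADD r3<-Add1 // r0:7,r1:Add2,r2:5,r3:Add1
cycle 4: CDB Add2=-2; issue SUB r2<-Add2 // r0:7,r1:-2,r2:Add2,r3:Add1
cycle 5: issue MUL r0<-Mul1 // r0:Mul1,r1:-2,r2:Add2,r3:Add1
cycle 6: CDB Add1=5; issue ADD r0<-Add1 // r0:Add1,r1:-2,r2:Add2,r3:5
cycle 7: issue ADD r2<-Add3 // r0:Add1,r1:-2,r2:Add3,r3:5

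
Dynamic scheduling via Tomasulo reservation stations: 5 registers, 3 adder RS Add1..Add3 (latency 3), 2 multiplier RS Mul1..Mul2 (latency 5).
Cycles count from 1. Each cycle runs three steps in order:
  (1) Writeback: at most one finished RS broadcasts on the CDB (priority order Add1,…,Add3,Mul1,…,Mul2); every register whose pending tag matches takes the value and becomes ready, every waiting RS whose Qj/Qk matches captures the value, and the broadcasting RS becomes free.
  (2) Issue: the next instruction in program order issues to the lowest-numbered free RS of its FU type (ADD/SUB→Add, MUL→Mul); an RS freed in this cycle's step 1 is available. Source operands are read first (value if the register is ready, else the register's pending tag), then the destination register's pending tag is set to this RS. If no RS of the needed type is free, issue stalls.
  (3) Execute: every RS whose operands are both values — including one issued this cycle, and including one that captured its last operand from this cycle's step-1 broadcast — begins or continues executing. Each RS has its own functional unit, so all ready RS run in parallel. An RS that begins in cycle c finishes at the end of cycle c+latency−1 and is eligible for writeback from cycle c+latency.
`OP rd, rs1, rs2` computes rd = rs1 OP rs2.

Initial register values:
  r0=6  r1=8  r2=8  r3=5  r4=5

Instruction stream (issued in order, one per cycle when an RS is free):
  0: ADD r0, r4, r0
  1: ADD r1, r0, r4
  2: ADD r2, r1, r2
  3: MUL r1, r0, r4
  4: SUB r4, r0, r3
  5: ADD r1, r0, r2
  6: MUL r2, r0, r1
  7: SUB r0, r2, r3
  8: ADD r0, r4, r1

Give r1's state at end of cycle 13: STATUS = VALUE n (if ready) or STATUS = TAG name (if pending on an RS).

  c1: issue ADD r0<-Add1  regs: r0:Add1,r1:8,r2:8,r3:5,r4:5
  c2: issue ADD r1<-Add2  regs: r0:Add1,r1:Add2,r2:8,r3:5,r4:5
  c3: issue ADD r2<-Add3  regs: r0:Add1,r1:Add2,r2:Add3,r3:5,r4:5
  c4: CDB Add1=11; issue MUL r1<-Mul1  regs: r0:11,r1:Mul1,r2:Add3,r3:5,r4:5
  c5: issue SUB r4<-Add1  regs: r0:11,r1:Mul1,r2:Add3,r3:5,r4:Add1
  c6: stall  regs: r0:11,r1:Mul1,r2:Add3,r3:5,r4:Add1
  c7: CDB Add2=16; issue ADD r1<-Add2  regs: r0:11,r1:Add2,r2:Add3,r3:5,r4:Add1
  c8: CDB Add1=6; issue MUL r2<-Mul2  regs: r0:11,r1:Add2,r2:Mul2,r3:5,r4:6
  c9: CDB Mul1=55; issue SUB r0<-Add1  regs: r0:Add1,r1:Add2,r2:Mul2,r3:5,r4:6
  c10: CDB Add3=24; issue ADD r0<-Add3  regs: r0:Add3,r1:Add2,r2:Mul2,r3:5,r4:6
  c11: -  regs: r0:Add3,r1:Add2,r2:Mul2,r3:5,r4:6
  c12: -  regs: r0:Add3,r1:Add2,r2:Mul2,r3:5,r4:6
  c13: CDB Add2=35  regs: r0:Add3,r1:35,r2:Mul2,r3:5,r4:6

STATUS = VALUE 35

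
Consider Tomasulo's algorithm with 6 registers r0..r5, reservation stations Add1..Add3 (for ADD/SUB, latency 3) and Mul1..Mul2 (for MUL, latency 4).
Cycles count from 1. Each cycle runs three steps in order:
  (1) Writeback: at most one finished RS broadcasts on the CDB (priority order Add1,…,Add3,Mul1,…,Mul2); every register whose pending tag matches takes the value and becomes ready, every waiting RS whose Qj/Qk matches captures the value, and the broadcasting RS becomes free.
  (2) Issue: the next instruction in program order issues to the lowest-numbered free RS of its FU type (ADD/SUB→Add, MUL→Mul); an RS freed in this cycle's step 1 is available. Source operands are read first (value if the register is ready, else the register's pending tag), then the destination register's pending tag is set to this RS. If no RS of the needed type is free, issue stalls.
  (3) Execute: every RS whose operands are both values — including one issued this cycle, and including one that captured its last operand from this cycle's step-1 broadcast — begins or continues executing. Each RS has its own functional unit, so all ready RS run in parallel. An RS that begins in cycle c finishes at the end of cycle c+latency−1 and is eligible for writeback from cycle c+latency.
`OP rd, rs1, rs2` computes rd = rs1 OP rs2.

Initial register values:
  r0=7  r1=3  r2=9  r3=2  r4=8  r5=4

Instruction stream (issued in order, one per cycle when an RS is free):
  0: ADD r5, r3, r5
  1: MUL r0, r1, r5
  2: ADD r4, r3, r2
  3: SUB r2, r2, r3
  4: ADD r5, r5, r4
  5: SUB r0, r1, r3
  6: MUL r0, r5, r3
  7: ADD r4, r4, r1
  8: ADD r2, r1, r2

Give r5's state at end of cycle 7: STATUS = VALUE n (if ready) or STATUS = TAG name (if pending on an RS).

STATUS = TAG Add3

c1: issue ADD r5<-Add1 | r0:7,r1:3,r2:9,r3:2,r4:8,r5:Add1
c2: issue MUL r0<-Mul1 | r0:Mul1,r1:3,r2:9,r3:2,r4:8,r5:Add1
c3: issue ADD r4<-Add2 | r0:Mul1,r1:3,r2:9,r3:2,r4:Add2,r5:Add1
c4: CDB Add1=6; issue SUB r2<-Add1 | r0:Mul1,r1:3,r2:Add1,r3:2,r4:Add2,r5:6
c5: issue ADD r5<-Add3 | r0:Mul1,r1:3,r2:Add1,r3:2,r4:Add2,r5:Add3
c6: CDB Add2=11; issue SUB r0<-Add2 | r0:Add2,r1:3,r2:Add1,r3:2,r4:11,r5:Add3
c7: CDB Add1=7; issue MUL r0<-Mul2 | r0:Mul2,r1:3,r2:7,r3:2,r4:11,r5:Add3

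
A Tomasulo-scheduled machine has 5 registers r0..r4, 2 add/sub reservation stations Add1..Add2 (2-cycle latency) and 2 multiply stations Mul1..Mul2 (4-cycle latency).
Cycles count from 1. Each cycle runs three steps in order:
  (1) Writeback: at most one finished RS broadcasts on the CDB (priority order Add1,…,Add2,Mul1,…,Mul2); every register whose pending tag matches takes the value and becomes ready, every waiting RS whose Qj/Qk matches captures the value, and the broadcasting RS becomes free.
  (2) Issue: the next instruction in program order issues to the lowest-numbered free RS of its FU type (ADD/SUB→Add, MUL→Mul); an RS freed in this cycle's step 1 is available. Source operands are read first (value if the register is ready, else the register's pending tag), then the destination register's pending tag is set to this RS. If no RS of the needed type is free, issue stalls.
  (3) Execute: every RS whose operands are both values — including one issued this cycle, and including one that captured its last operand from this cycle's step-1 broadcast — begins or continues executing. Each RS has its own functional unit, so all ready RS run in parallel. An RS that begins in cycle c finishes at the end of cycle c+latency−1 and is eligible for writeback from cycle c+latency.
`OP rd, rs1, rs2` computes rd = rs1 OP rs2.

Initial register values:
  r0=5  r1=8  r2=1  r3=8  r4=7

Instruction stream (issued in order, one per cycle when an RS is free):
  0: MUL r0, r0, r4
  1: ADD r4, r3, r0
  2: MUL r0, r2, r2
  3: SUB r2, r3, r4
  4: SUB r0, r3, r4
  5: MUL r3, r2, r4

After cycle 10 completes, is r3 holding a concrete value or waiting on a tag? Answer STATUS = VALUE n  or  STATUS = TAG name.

  c1: issue MUL r0<-Mul1  regs: r0:Mul1,r1:8,r2:1,r3:8,r4:7
  c2: issue ADD r4<-Add1  regs: r0:Mul1,r1:8,r2:1,r3:8,r4:Add1
  c3: issue MUL r0<-Mul2  regs: r0:Mul2,r1:8,r2:1,r3:8,r4:Add1
  c4: issue SUB r2<-Add2  regs: r0:Mul2,r1:8,r2:Add2,r3:8,r4:Add1
  c5: CDB Mul1=35; stall  regs: r0:Mul2,r1:8,r2:Add2,r3:8,r4:Add1
  c6: stall  regs: r0:Mul2,r1:8,r2:Add2,r3:8,r4:Add1
  c7: CDB Add1=43; issue SUB r0<-Add1  regs: r0:Add1,r1:8,r2:Add2,r3:8,r4:43
  c8: CDB Mul2=1; issue MUL r3<-Mul1  regs: r0:Add1,r1:8,r2:Add2,r3:Mul1,r4:43
  c9: CDB Add1=-35  regs: r0:-35,r1:8,r2:Add2,r3:Mul1,r4:43
  c10: CDB Add2=-35  regs: r0:-35,r1:8,r2:-35,r3:Mul1,r4:43

STATUS = TAG Mul1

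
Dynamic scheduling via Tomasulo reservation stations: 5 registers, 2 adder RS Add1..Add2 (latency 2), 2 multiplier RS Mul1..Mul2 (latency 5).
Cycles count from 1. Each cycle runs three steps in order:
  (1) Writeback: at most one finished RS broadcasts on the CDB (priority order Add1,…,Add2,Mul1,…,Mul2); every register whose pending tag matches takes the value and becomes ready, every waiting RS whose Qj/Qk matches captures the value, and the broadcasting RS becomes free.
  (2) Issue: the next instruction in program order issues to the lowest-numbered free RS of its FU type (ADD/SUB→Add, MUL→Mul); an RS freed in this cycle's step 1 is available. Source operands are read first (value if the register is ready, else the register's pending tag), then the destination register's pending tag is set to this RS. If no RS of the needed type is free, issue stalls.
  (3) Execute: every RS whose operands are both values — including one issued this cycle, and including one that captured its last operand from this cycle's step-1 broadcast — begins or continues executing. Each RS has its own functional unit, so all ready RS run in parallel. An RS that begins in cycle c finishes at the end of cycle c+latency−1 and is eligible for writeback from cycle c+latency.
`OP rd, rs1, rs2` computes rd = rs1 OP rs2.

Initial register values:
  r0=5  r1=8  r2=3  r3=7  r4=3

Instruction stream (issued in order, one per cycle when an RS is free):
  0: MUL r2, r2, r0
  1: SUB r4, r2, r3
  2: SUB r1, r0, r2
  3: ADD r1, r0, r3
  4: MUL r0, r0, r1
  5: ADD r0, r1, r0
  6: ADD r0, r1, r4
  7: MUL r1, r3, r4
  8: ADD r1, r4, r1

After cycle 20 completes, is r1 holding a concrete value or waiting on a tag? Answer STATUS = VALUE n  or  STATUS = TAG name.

STATUS = VALUE 64

c1: issue MUL r2<-Mul1 | r0:5,r1:8,r2:Mul1,r3:7,r4:3
c2: issue SUB r4<-Add1 | r0:5,r1:8,r2:Mul1,r3:7,r4:Add1
c3: issue SUB r1<-Add2 | r0:5,r1:Add2,r2:Mul1,r3:7,r4:Add1
c4: stall | r0:5,r1:Add2,r2:Mul1,r3:7,r4:Add1
c5: stall | r0:5,r1:Add2,r2:Mul1,r3:7,r4:Add1
c6: CDB Mul1=15; stall | r0:5,r1:Add2,r2:15,r3:7,r4:Add1
c7: stall | r0:5,r1:Add2,r2:15,r3:7,r4:Add1
c8: CDB Add1=8; issue ADD r1<-Add1 | r0:5,r1:Add1,r2:15,r3:7,r4:8
c9: CDB Add2=-10; issue MUL r0<-Mul1 | r0:Mul1,r1:Add1,r2:15,r3:7,r4:8
c10: CDB Add1=12; issue ADD r0<-Add1 | r0:Add1,r1:12,r2:15,r3:7,r4:8
c11: issue ADD r0<-Add2 | r0:Add2,r1:12,r2:15,r3:7,r4:8
c12: issue MUL r1<-Mul2 | r0:Add2,r1:Mul2,r2:15,r3:7,r4:8
c13: CDB Add2=20; issue ADD r1<-Add2 | r0:20,r1:Add2,r2:15,r3:7,r4:8
c14: - | r0:20,r1:Add2,r2:15,r3:7,r4:8
c15: CDB Mul1=60 | r0:20,r1:Add2,r2:15,r3:7,r4:8
c16: - | r0:20,r1:Add2,r2:15,r3:7,r4:8
c17: CDB Add1=72 | r0:20,r1:Add2,r2:15,r3:7,r4:8
c18: CDB Mul2=56 | r0:20,r1:Add2,r2:15,r3:7,r4:8
c19: - | r0:20,r1:Add2,r2:15,r3:7,r4:8
c20: CDB Add2=64 | r0:20,r1:64,r2:15,r3:7,r4:8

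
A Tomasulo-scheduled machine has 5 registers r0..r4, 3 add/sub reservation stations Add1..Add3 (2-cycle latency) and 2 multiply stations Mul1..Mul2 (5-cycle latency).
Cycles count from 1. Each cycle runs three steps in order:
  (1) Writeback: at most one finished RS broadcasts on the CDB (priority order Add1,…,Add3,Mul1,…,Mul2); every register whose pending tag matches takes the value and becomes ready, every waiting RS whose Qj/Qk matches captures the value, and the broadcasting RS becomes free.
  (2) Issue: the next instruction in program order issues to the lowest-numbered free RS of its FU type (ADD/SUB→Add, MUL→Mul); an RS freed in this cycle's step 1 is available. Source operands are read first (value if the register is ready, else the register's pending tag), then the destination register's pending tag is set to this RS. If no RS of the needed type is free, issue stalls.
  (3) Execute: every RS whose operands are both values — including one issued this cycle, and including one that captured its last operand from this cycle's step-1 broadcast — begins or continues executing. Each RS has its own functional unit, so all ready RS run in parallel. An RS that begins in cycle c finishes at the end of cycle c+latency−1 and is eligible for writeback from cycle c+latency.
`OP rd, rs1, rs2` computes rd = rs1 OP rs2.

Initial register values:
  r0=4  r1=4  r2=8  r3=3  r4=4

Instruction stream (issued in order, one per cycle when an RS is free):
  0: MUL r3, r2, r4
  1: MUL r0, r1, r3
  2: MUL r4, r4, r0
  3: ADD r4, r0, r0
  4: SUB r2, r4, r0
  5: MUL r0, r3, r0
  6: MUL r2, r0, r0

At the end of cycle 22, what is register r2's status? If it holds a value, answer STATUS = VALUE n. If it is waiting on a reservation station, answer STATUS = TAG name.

c1: issue MUL r3<-Mul1 | r0:4,r1:4,r2:8,r3:Mul1,r4:4
c2: issue MUL r0<-Mul2 | r0:Mul2,r1:4,r2:8,r3:Mul1,r4:4
c3: stall | r0:Mul2,r1:4,r2:8,r3:Mul1,r4:4
c4: stall | r0:Mul2,r1:4,r2:8,r3:Mul1,r4:4
c5: stall | r0:Mul2,r1:4,r2:8,r3:Mul1,r4:4
c6: CDB Mul1=32; issue MUL r4<-Mul1 | r0:Mul2,r1:4,r2:8,r3:32,r4:Mul1
c7: issue ADD r4<-Add1 | r0:Mul2,r1:4,r2:8,r3:32,r4:Add1
c8: issue SUB r2<-Add2 | r0:Mul2,r1:4,r2:Add2,r3:32,r4:Add1
c9: stall | r0:Mul2,r1:4,r2:Add2,r3:32,r4:Add1
c10: stall | r0:Mul2,r1:4,r2:Add2,r3:32,r4:Add1
c11: CDB Mul2=128; issue MUL r0<-Mul2 | r0:Mul2,r1:4,r2:Add2,r3:32,r4:Add1
c12: stall | r0:Mul2,r1:4,r2:Add2,r3:32,r4:Add1
c13: CDB Add1=256; stall | r0:Mul2,r1:4,r2:Add2,r3:32,r4:256
c14: stall | r0:Mul2,r1:4,r2:Add2,r3:32,r4:256
c15: CDB Add2=128; stall | r0:Mul2,r1:4,r2:128,r3:32,r4:256
c16: CDB Mul1=512; issue MUL r2<-Mul1 | r0:Mul2,r1:4,r2:Mul1,r3:32,r4:256
c17: CDB Mul2=4096 | r0:4096,r1:4,r2:Mul1,r3:32,r4:256
c18: - | r0:4096,r1:4,r2:Mul1,r3:32,r4:256
c19: - | r0:4096,r1:4,r2:Mul1,r3:32,r4:256
c20: - | r0:4096,r1:4,r2:Mul1,r3:32,r4:256
c21: - | r0:4096,r1:4,r2:Mul1,r3:32,r4:256
c22: CDB Mul1=16777216 | r0:4096,r1:4,r2:16777216,r3:32,r4:256

STATUS = VALUE 16777216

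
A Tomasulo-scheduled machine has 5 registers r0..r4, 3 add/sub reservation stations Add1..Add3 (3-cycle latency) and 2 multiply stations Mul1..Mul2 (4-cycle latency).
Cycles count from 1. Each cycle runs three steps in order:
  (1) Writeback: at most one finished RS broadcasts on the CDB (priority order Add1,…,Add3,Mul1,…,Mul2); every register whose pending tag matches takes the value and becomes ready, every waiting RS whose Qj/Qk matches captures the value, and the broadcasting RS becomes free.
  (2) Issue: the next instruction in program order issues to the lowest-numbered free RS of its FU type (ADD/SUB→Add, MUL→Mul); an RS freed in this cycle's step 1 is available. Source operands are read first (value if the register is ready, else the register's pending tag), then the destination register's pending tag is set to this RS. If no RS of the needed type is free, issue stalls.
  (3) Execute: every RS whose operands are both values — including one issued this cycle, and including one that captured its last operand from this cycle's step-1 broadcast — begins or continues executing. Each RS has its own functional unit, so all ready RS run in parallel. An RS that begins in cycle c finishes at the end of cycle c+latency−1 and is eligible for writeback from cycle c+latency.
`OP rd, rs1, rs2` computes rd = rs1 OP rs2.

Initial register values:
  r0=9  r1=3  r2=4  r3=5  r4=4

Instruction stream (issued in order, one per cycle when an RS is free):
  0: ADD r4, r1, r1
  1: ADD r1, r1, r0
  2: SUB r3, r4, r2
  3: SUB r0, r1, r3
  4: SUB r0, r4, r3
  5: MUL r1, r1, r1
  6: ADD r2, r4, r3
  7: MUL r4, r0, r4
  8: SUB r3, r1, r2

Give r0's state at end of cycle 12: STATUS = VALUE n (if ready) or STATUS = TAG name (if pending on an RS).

  c1: issue ADD r4<-Add1  regs: r0:9,r1:3,r2:4,r3:5,r4:Add1
  c2: issue ADD r1<-Add2  regs: r0:9,r1:Add2,r2:4,r3:5,r4:Add1
  c3: issue SUB r3<-Add3  regs: r0:9,r1:Add2,r2:4,r3:Add3,r4:Add1
  c4: CDB Add1=6; issue SUB r0<-Add1  regs: r0:Add1,r1:Add2,r2:4,r3:Add3,r4:6
  c5: CDB Add2=12; issue SUB r0<-Add2  regs: r0:Add2,r1:12,r2:4,r3:Add3,r4:6
  c6: issue MUL r1<-Mul1  regs: r0:Add2,r1:Mul1,r2:4,r3:Add3,r4:6
  c7: CDB Add3=2; issue ADD r2<-Add3  regs: r0:Add2,r1:Mul1,r2:Add3,r3:2,r4:6
  c8: issue MUL r4<-Mul2  regs: r0:Add2,r1:Mul1,r2:Add3,r3:2,r4:Mul2
  c9: stall  regs: r0:Add2,r1:Mul1,r2:Add3,r3:2,r4:Mul2
  c10: CDB Add1=10; issue SUB r3<-Add1  regs: r0:Add2,r1:Mul1,r2:Add3,r3:Add1,r4:Mul2
  c11: CDB Add2=4  regs: r0:4,r1:Mul1,r2:Add3,r3:Add1,r4:Mul2
  c12: CDB Add3=8  regs: r0:4,r1:Mul1,r2:8,r3:Add1,r4:Mul2

STATUS = VALUE 4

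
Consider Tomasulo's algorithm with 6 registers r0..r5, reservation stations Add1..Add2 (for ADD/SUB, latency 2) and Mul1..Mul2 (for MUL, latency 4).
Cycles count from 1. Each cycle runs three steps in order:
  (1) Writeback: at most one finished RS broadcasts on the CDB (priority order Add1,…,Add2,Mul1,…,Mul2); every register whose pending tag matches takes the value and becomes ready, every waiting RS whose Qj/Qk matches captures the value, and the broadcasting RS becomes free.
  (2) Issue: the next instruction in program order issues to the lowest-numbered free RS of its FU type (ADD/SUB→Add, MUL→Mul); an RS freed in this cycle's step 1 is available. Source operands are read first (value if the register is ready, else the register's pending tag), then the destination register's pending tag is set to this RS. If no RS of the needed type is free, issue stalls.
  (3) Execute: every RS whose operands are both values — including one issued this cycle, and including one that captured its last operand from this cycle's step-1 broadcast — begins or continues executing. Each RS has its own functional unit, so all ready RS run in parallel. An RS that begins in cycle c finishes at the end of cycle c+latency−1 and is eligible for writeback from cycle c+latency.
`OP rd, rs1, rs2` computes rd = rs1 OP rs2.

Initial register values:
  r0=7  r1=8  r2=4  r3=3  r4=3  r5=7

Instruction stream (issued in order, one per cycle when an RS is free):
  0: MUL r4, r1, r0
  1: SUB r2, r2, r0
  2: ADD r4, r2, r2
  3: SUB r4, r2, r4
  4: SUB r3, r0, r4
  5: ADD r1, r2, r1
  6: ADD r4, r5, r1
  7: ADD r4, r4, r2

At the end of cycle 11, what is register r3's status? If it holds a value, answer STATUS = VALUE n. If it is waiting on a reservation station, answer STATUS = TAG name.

STATUS = VALUE 4

cycle 1: issue MUL r4<-Mul1 // r0:7,r1:8,r2:4,r3:3,r4:Mul1,r5:7
cycle 2: issue SUB r2<-Add1 // r0:7,r1:8,r2:Add1,r3:3,r4:Mul1,r5:7
cycle 3: issue ADD r4<-Add2 // r0:7,r1:8,r2:Add1,r3:3,r4:Add2,r5:7
cycle 4: CDB Add1=-3; issue SUB r4<-Add1 // r0:7,r1:8,r2:-3,r3:3,r4:Add1,r5:7
cycle 5: CDB Mul1=56; stall // r0:7,r1:8,r2:-3,r3:3,r4:Add1,r5:7
cycle 6: CDB Add2=-6; issue SUB r3<-Add2 // r0:7,r1:8,r2:-3,r3:Add2,r4:Add1,r5:7
cycle 7: stall // r0:7,r1:8,r2:-3,r3:Add2,r4:Add1,r5:7
cycle 8: CDB Add1=3; issue ADD r1<-Add1 // r0:7,r1:Add1,r2:-3,r3:Add2,r4:3,r5:7
cycle 9: stall // r0:7,r1:Add1,r2:-3,r3:Add2,r4:3,r5:7
cycle 10: CDB Add1=5; issue ADD r4<-Add1 // r0:7,r1:5,r2:-3,r3:Add2,r4:Add1,r5:7
cycle 11: CDB Add2=4; issue ADD r4<-Add2 // r0:7,r1:5,r2:-3,r3:4,r4:Add2,r5:7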